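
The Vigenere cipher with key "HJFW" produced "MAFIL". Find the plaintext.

Step 1: Extend key: HJFWH
Step 2: Decrypt each letter (c - k) mod 26:
  M(12) - H(7) = (12-7) mod 26 = 5 = F
  A(0) - J(9) = (0-9) mod 26 = 17 = R
  F(5) - F(5) = (5-5) mod 26 = 0 = A
  I(8) - W(22) = (8-22) mod 26 = 12 = M
  L(11) - H(7) = (11-7) mod 26 = 4 = E
Plaintext: FRAME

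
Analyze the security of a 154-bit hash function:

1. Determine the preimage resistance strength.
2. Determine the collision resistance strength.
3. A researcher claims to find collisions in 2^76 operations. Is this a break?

Step 1: Preimage resistance requires brute-force of 2^154 operations.
Step 2: Collision resistance (birthday bound) = 2^(154/2) = 2^77.
Step 3: The claimed attack costs 2^76 operations.
Step 4: Since 2^76 < 2^77, the claimed attack beats the generic birthday bound, so collision resistance is broken.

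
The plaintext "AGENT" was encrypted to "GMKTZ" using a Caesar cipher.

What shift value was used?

Step 1: Compare first letters: A (position 0) -> G (position 6).
Step 2: Shift = (6 - 0) mod 26 = 6.
The shift value is 6.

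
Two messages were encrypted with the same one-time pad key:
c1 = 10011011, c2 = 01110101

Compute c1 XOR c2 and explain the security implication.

Step 1: c1 XOR c2 = (m1 XOR k) XOR (m2 XOR k).
Step 2: By XOR associativity/commutativity: = m1 XOR m2 XOR k XOR k = m1 XOR m2.
Step 3: 10011011 XOR 01110101 = 11101110 = 238.
Step 4: The key cancels out! An attacker learns m1 XOR m2 = 238, revealing the relationship between plaintexts.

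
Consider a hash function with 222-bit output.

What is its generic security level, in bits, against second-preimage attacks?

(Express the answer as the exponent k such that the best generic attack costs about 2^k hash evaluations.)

Step 1: The hash has a 222-bit output.
Step 2: Second-preimage resistance means: given a specific input x, it should be infeasible to find a different y with h(y) = h(x).
With a 222-bit output, a generic search for a second preimage costs about 2^222 evaluations (each trial matches the fixed target with probability 2^-222).
Step 3: Security level = 222 bits.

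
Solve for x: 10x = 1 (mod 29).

Step 1: We need x such that 10 * x = 1 (mod 29).
Step 2: Using the extended Euclidean algorithm or trial:
  10 * 3 = 30 = 1 * 29 + 1.
Step 3: Since 30 mod 29 = 1, the inverse is x = 3.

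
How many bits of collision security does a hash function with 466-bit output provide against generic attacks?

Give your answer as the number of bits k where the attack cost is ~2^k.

Step 1: The hash has a 466-bit output.
Step 2: Collision resistance means it should be infeasible to find any x != y with h(x) = h(y).
By the birthday bound, a generic collision search succeeds after about sqrt(2^466) = 2^(466/2) = 2^233 evaluations.
Step 3: Security level = 233 bits.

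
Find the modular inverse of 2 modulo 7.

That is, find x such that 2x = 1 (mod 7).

Step 1: We need x such that 2 * x = 1 (mod 7).
Step 2: Using the extended Euclidean algorithm or trial:
  2 * 4 = 8 = 1 * 7 + 1.
Step 3: Since 8 mod 7 = 1, the inverse is x = 4.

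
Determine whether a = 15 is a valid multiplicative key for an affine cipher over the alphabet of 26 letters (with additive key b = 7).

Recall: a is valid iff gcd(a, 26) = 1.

Step 1: Compute gcd(15, 26).
Step 2: gcd(15, 26) = 1.
Since gcd = 1, 15 is coprime with 26, so it is a valid key.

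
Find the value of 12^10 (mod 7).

Step 1: Compute 12^10 mod 7 step by step, reducing modulo 7 at each step.
  12^1 mod 7 = 5
  12^2 mod 7 = (5 * 12) mod 7 = 4
  12^3 mod 7 = (4 * 12) mod 7 = 6
  12^4 mod 7 = (6 * 12) mod 7 = 2
  12^5 mod 7 = (2 * 12) mod 7 = 3
  12^6 mod 7 = (3 * 12) mod 7 = 1
  12^7 mod 7 = (1 * 12) mod 7 = 5
  12^8 mod 7 = (5 * 12) mod 7 = 4
  12^9 mod 7 = (4 * 12) mod 7 = 6
  12^10 mod 7 = (6 * 12) mod 7 = 2
Step 2: Result = 2.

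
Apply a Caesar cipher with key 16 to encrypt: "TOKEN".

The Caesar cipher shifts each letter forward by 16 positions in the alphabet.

Step 1: For each letter, shift forward by 16 positions (mod 26).
  T (position 19) -> position (19+16) mod 26 = 9 -> J
  O (position 14) -> position (14+16) mod 26 = 4 -> E
  K (position 10) -> position (10+16) mod 26 = 0 -> A
  E (position 4) -> position (4+16) mod 26 = 20 -> U
  N (position 13) -> position (13+16) mod 26 = 3 -> D
Result: JEAUD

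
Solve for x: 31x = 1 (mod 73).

Step 1: We need x such that 31 * x = 1 (mod 73).
Step 2: Using the extended Euclidean algorithm or trial:
  31 * 33 = 1023 = 14 * 73 + 1.
Step 3: Since 1023 mod 73 = 1, the inverse is x = 33.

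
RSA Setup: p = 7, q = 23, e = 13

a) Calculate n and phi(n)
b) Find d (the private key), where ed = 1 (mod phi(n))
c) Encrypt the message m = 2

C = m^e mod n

Step 1: n = 7 * 23 = 161.
Step 2: phi(n) = (7-1)(23-1) = 6 * 22 = 132.
Step 3: Find d = 13^(-1) mod 132 = 61.
  Verify: 13 * 61 = 793 = 1 (mod 132).
Step 4: C = 2^13 mod 161 = 142.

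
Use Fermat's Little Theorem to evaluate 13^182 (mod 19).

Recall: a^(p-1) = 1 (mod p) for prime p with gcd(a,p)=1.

Step 1: Since 19 is prime, by Fermat's Little Theorem: 13^18 = 1 (mod 19).
Step 2: Reduce exponent: 182 mod 18 = 2.
Step 3: So 13^182 = 13^2 (mod 19).
Step 4: 13^2 mod 19 = 17.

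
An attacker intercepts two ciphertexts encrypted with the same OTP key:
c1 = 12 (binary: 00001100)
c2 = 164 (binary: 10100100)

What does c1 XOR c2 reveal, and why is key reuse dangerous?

Step 1: c1 XOR c2 = (m1 XOR k) XOR (m2 XOR k).
Step 2: By XOR associativity/commutativity: = m1 XOR m2 XOR k XOR k = m1 XOR m2.
Step 3: 00001100 XOR 10100100 = 10101000 = 168.
Step 4: The key cancels out! An attacker learns m1 XOR m2 = 168, revealing the relationship between plaintexts.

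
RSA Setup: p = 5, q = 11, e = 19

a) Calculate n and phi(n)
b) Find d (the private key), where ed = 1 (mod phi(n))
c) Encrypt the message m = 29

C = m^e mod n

Step 1: n = 5 * 11 = 55.
Step 2: phi(n) = (5-1)(11-1) = 4 * 10 = 40.
Step 3: Find d = 19^(-1) mod 40 = 19.
  Verify: 19 * 19 = 361 = 1 (mod 40).
Step 4: C = 29^19 mod 55 = 19.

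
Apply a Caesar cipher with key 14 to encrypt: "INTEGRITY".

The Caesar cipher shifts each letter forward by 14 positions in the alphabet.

Step 1: For each letter, shift forward by 14 positions (mod 26).
  I (position 8) -> position (8+14) mod 26 = 22 -> W
  N (position 13) -> position (13+14) mod 26 = 1 -> B
  T (position 19) -> position (19+14) mod 26 = 7 -> H
  E (position 4) -> position (4+14) mod 26 = 18 -> S
  G (position 6) -> position (6+14) mod 26 = 20 -> U
  R (position 17) -> position (17+14) mod 26 = 5 -> F
  I (position 8) -> position (8+14) mod 26 = 22 -> W
  T (position 19) -> position (19+14) mod 26 = 7 -> H
  Y (position 24) -> position (24+14) mod 26 = 12 -> M
Result: WBHSUFWHM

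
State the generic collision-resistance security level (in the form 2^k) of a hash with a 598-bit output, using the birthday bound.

Step 1: The birthday paradox gives collision probability ~50% after sqrt(2^n) = 2^(n/2) hashes.
Step 2: For 598-bit output: 2^(598/2) = 2^299.
Step 3: Approximately 2^299 hash computations needed.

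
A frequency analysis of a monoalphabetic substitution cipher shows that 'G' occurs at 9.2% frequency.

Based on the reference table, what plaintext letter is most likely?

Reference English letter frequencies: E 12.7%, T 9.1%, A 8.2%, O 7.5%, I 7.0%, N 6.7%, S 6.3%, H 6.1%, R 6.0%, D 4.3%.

Step 1: The observed frequency is 9.2%.
Step 2: Compare with English frequencies:
  E: 12.7% (difference: 3.5%)
  T: 9.1% (difference: 0.1%) <-- closest
  A: 8.2% (difference: 1.0%)
  O: 7.5% (difference: 1.7%)
  I: 7.0% (difference: 2.2%)
  N: 6.7% (difference: 2.5%)
  S: 6.3% (difference: 2.9%)
  H: 6.1% (difference: 3.1%)
  R: 6.0% (difference: 3.2%)
  D: 4.3% (difference: 4.9%)
Step 3: 'G' most likely represents 'T' (frequency 9.1%).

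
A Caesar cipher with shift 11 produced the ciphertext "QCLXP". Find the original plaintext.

Step 1: Reverse the shift by subtracting 11 from each letter position.
  Q (position 16) -> position (16-11) mod 26 = 5 -> F
  C (position 2) -> position (2-11) mod 26 = 17 -> R
  L (position 11) -> position (11-11) mod 26 = 0 -> A
  X (position 23) -> position (23-11) mod 26 = 12 -> M
  P (position 15) -> position (15-11) mod 26 = 4 -> E
Decrypted message: FRAME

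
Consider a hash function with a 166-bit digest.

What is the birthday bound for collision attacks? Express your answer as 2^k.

Step 1: The birthday paradox gives collision probability ~50% after sqrt(2^n) = 2^(n/2) hashes.
Step 2: For 166-bit output: 2^(166/2) = 2^83.
Step 3: Approximately 2^83 hash computations needed.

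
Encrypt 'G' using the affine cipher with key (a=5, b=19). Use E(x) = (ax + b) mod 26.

Step 1: Convert 'G' to number: x = 6.
Step 2: E(6) = (5 * 6 + 19) mod 26 = 49 mod 26 = 23.
Step 3: Convert 23 back to letter: X.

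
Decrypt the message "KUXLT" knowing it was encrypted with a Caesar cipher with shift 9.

Step 1: Reverse the shift by subtracting 9 from each letter position.
  K (position 10) -> position (10-9) mod 26 = 1 -> B
  U (position 20) -> position (20-9) mod 26 = 11 -> L
  X (position 23) -> position (23-9) mod 26 = 14 -> O
  L (position 11) -> position (11-9) mod 26 = 2 -> C
  T (position 19) -> position (19-9) mod 26 = 10 -> K
Decrypted message: BLOCK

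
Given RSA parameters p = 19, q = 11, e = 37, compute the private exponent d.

Step 1: n = 19 * 11 = 209.
Step 2: phi(n) = 18 * 10 = 180.
Step 3: Find d such that 37 * d = 1 (mod 180).
Step 4: d = 37^(-1) mod 180 = 73.
Verification: 37 * 73 = 2701 = 15 * 180 + 1.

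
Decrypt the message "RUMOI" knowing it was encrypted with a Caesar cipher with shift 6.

Step 1: Reverse the shift by subtracting 6 from each letter position.
  R (position 17) -> position (17-6) mod 26 = 11 -> L
  U (position 20) -> position (20-6) mod 26 = 14 -> O
  M (position 12) -> position (12-6) mod 26 = 6 -> G
  O (position 14) -> position (14-6) mod 26 = 8 -> I
  I (position 8) -> position (8-6) mod 26 = 2 -> C
Decrypted message: LOGIC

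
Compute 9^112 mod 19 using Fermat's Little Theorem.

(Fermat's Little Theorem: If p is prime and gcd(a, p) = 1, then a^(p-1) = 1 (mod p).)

Step 1: Since 19 is prime, by Fermat's Little Theorem: 9^18 = 1 (mod 19).
Step 2: Reduce exponent: 112 mod 18 = 4.
Step 3: So 9^112 = 9^4 (mod 19).
Step 4: 9^4 mod 19 = 6.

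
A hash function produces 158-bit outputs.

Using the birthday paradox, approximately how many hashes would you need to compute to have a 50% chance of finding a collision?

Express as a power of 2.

Step 1: The birthday paradox gives collision probability ~50% after sqrt(2^n) = 2^(n/2) hashes.
Step 2: For 158-bit output: 2^(158/2) = 2^79.
Step 3: Approximately 2^79 hash computations needed.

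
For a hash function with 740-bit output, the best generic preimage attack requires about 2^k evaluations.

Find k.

Step 1: The hash has a 740-bit output.
Step 2: Preimage resistance means: given a digest h(x), it should be infeasible to find any input that hashes to it.
With a 740-bit output there are 2^740 possible digests, so a generic brute-force preimage search costs about 2^740 evaluations.
Step 3: Security level = 740 bits.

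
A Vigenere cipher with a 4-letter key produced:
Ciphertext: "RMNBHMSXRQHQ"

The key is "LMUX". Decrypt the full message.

Step 1: Key 'LMUX' has length 4. Extended key: LMUXLMUXLMUX
Step 2: Decrypt each position:
  R(17) - L(11) = 6 = G
  M(12) - M(12) = 0 = A
  N(13) - U(20) = 19 = T
  B(1) - X(23) = 4 = E
  H(7) - L(11) = 22 = W
  M(12) - M(12) = 0 = A
  S(18) - U(20) = 24 = Y
  X(23) - X(23) = 0 = A
  R(17) - L(11) = 6 = G
  Q(16) - M(12) = 4 = E
  H(7) - U(20) = 13 = N
  Q(16) - X(23) = 19 = T
Plaintext: GATEWAYAGENT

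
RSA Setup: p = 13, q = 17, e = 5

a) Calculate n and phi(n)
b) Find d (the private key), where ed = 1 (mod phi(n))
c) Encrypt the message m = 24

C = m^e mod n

Step 1: n = 13 * 17 = 221.
Step 2: phi(n) = (13-1)(17-1) = 12 * 16 = 192.
Step 3: Find d = 5^(-1) mod 192 = 77.
  Verify: 5 * 77 = 385 = 1 (mod 192).
Step 4: C = 24^5 mod 221 = 215.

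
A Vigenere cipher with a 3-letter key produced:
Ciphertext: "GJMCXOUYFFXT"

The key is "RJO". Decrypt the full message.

Step 1: Key 'RJO' has length 3. Extended key: RJORJORJORJO
Step 2: Decrypt each position:
  G(6) - R(17) = 15 = P
  J(9) - J(9) = 0 = A
  M(12) - O(14) = 24 = Y
  C(2) - R(17) = 11 = L
  X(23) - J(9) = 14 = O
  O(14) - O(14) = 0 = A
  U(20) - R(17) = 3 = D
  Y(24) - J(9) = 15 = P
  F(5) - O(14) = 17 = R
  F(5) - R(17) = 14 = O
  X(23) - J(9) = 14 = O
  T(19) - O(14) = 5 = F
Plaintext: PAYLOADPROOF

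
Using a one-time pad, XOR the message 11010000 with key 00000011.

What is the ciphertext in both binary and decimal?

Step 1: Write out the XOR operation bit by bit:
  Message: 11010000
  Key:     00000011
  XOR:     11010011
Step 2: Convert to decimal: 11010011 = 211.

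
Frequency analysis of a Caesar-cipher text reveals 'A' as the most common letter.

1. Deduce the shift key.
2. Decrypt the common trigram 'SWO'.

Step 1: In English, 'E' is the most frequent letter (12.7%).
Step 2: The most frequent ciphertext letter is 'A' (position 0).
Step 3: Shift = (0 - 4) mod 26 = 22.
Step 4: Decrypt 'SWO' by shifting back 22:
  S -> W
  W -> A
  O -> S
Step 5: 'SWO' decrypts to 'WAS'.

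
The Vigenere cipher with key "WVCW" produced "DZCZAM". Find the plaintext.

Step 1: Extend key: WVCWWV
Step 2: Decrypt each letter (c - k) mod 26:
  D(3) - W(22) = (3-22) mod 26 = 7 = H
  Z(25) - V(21) = (25-21) mod 26 = 4 = E
  C(2) - C(2) = (2-2) mod 26 = 0 = A
  Z(25) - W(22) = (25-22) mod 26 = 3 = D
  A(0) - W(22) = (0-22) mod 26 = 4 = E
  M(12) - V(21) = (12-21) mod 26 = 17 = R
Plaintext: HEADER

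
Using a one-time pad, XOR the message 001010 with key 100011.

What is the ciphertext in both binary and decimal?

Step 1: Write out the XOR operation bit by bit:
  Message: 001010
  Key:     100011
  XOR:     101001
Step 2: Convert to decimal: 101001 = 41.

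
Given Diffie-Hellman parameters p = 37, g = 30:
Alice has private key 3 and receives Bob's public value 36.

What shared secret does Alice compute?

Step 1: s = B^a mod p = 36^3 mod 37.
  36^1 mod 37 = 36
  36^2 mod 37 = (36 * 36) mod 37 = 1
  36^3 mod 37 = (1 * 36) mod 37 = 36
Result: shared secret = 36.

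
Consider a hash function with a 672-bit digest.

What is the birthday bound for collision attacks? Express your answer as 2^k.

Step 1: The birthday paradox gives collision probability ~50% after sqrt(2^n) = 2^(n/2) hashes.
Step 2: For 672-bit output: 2^(672/2) = 2^336.
Step 3: Approximately 2^336 hash computations needed.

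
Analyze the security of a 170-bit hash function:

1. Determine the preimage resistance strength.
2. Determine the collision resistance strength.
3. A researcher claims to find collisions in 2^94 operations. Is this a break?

Step 1: Preimage resistance requires brute-force of 2^170 operations.
Step 2: Collision resistance (birthday bound) = 2^(170/2) = 2^85.
Step 3: The claimed attack costs 2^94 operations.
Step 4: Since 2^94 >= 2^85, the claimed attack is no faster than the generic birthday attack, so this does not break collision resistance.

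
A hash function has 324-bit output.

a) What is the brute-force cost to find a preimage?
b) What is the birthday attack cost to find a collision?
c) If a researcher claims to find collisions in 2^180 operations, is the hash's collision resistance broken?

Step 1: Preimage resistance requires brute-force of 2^324 operations.
Step 2: Collision resistance (birthday bound) = 2^(324/2) = 2^162.
Step 3: The claimed attack costs 2^180 operations.
Step 4: Since 2^180 >= 2^162, the claimed attack is no faster than the generic birthday attack, so this does not break collision resistance.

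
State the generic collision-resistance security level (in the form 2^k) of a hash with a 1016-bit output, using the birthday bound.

Step 1: The birthday paradox gives collision probability ~50% after sqrt(2^n) = 2^(n/2) hashes.
Step 2: For 1016-bit output: 2^(1016/2) = 2^508.
Step 3: Approximately 2^508 hash computations needed.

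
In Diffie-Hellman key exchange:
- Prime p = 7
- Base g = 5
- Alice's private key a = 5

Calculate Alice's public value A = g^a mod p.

Step 1: A = g^a mod p = 5^5 mod 7.
  5^1 mod 7 = 5
  5^2 mod 7 = (5 * 5) mod 7 = 4
  5^3 mod 7 = (4 * 5) mod 7 = 6
  5^4 mod 7 = (6 * 5) mod 7 = 2
  5^5 mod 7 = (2 * 5) mod 7 = 3
Result: A = 3.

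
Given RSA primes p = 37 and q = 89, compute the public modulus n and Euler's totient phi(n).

Step 1: n = p * q = 37 * 89 = 3293.
Step 2: phi(n) = (p-1)(q-1) = 36 * 88 = 3168.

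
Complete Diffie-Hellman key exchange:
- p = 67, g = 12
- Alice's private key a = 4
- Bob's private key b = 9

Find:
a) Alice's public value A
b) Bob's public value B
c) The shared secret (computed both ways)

Step 1: A = g^a mod p = 12^4 mod 67 = 33.
Step 2: B = g^b mod p = 12^9 mod 67 = 3.
Step 3: Alice computes s = B^a mod p = 3^4 mod 67 = 14.
Step 4: Bob computes s = A^b mod p = 33^9 mod 67 = 14.
Both sides agree: shared secret = 14.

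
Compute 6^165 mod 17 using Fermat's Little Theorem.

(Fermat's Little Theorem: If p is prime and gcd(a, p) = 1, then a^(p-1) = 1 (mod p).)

Step 1: Since 17 is prime, by Fermat's Little Theorem: 6^16 = 1 (mod 17).
Step 2: Reduce exponent: 165 mod 16 = 5.
Step 3: So 6^165 = 6^5 (mod 17).
Step 4: 6^5 mod 17 = 7.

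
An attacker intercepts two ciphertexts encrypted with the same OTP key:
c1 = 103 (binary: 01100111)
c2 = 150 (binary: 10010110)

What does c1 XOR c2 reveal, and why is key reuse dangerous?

Step 1: c1 XOR c2 = (m1 XOR k) XOR (m2 XOR k).
Step 2: By XOR associativity/commutativity: = m1 XOR m2 XOR k XOR k = m1 XOR m2.
Step 3: 01100111 XOR 10010110 = 11110001 = 241.
Step 4: The key cancels out! An attacker learns m1 XOR m2 = 241, revealing the relationship between plaintexts.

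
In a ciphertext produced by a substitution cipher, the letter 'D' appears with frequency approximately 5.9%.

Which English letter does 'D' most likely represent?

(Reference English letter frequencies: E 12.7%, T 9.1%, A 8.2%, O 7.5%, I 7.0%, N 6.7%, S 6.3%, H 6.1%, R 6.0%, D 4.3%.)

Step 1: The observed frequency is 5.9%.
Step 2: Compare with English frequencies:
  E: 12.7% (difference: 6.8%)
  T: 9.1% (difference: 3.2%)
  A: 8.2% (difference: 2.3%)
  O: 7.5% (difference: 1.6%)
  I: 7.0% (difference: 1.1%)
  N: 6.7% (difference: 0.8%)
  S: 6.3% (difference: 0.4%)
  H: 6.1% (difference: 0.2%)
  R: 6.0% (difference: 0.1%) <-- closest
  D: 4.3% (difference: 1.6%)
Step 3: 'D' most likely represents 'R' (frequency 6.0%).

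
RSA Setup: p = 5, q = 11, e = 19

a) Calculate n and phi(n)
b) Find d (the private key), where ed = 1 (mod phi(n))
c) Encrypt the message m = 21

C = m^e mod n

Step 1: n = 5 * 11 = 55.
Step 2: phi(n) = (5-1)(11-1) = 4 * 10 = 40.
Step 3: Find d = 19^(-1) mod 40 = 19.
  Verify: 19 * 19 = 361 = 1 (mod 40).
Step 4: C = 21^19 mod 55 = 21.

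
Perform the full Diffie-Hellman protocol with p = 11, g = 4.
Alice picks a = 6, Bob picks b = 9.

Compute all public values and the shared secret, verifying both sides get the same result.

Step 1: A = g^a mod p = 4^6 mod 11 = 4.
Step 2: B = g^b mod p = 4^9 mod 11 = 3.
Step 3: Alice computes s = B^a mod p = 3^6 mod 11 = 3.
Step 4: Bob computes s = A^b mod p = 4^9 mod 11 = 3.
Both sides agree: shared secret = 3.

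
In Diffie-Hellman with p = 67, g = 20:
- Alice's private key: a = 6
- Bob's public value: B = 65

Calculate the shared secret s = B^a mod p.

Step 1: s = B^a mod p = 65^6 mod 67.
  65^1 mod 67 = 65
  65^2 mod 67 = (65 * 65) mod 67 = 4
  65^3 mod 67 = (4 * 65) mod 67 = 59
  65^4 mod 67 = (59 * 65) mod 67 = 16
  65^5 mod 67 = (16 * 65) mod 67 = 35
  65^6 mod 67 = (35 * 65) mod 67 = 64
Result: shared secret = 64.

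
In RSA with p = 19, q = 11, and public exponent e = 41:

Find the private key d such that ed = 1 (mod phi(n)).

Step 1: n = 19 * 11 = 209.
Step 2: phi(n) = 18 * 10 = 180.
Step 3: Find d such that 41 * d = 1 (mod 180).
Step 4: d = 41^(-1) mod 180 = 101.
Verification: 41 * 101 = 4141 = 23 * 180 + 1.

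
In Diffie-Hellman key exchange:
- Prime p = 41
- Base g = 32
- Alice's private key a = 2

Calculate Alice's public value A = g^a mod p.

Step 1: A = g^a mod p = 32^2 mod 41.
  32^1 mod 41 = 32
  32^2 mod 41 = (32 * 32) mod 41 = 40
Result: A = 40.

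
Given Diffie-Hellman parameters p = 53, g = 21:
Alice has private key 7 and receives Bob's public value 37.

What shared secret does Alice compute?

Step 1: s = B^a mod p = 37^7 mod 53.
  37^1 mod 53 = 37
  37^2 mod 53 = (37 * 37) mod 53 = 44
  37^3 mod 53 = (44 * 37) mod 53 = 38
  37^4 mod 53 = (38 * 37) mod 53 = 28
  37^5 mod 53 = (28 * 37) mod 53 = 29
  37^6 mod 53 = (29 * 37) mod 53 = 13
  37^7 mod 53 = (13 * 37) mod 53 = 4
Result: shared secret = 4.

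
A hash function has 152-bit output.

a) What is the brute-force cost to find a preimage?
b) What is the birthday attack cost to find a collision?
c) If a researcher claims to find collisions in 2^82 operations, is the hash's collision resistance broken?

Step 1: Preimage resistance requires brute-force of 2^152 operations.
Step 2: Collision resistance (birthday bound) = 2^(152/2) = 2^76.
Step 3: The claimed attack costs 2^82 operations.
Step 4: Since 2^82 >= 2^76, the claimed attack is no faster than the generic birthday attack, so this does not break collision resistance.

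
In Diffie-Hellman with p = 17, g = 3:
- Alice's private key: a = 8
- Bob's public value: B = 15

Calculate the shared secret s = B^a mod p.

Step 1: s = B^a mod p = 15^8 mod 17.
  15^1 mod 17 = 15
  15^2 mod 17 = (15 * 15) mod 17 = 4
  15^3 mod 17 = (4 * 15) mod 17 = 9
  15^4 mod 17 = (9 * 15) mod 17 = 16
  15^5 mod 17 = (16 * 15) mod 17 = 2
  15^6 mod 17 = (2 * 15) mod 17 = 13
  15^7 mod 17 = (13 * 15) mod 17 = 8
  15^8 mod 17 = (8 * 15) mod 17 = 1
Result: shared secret = 1.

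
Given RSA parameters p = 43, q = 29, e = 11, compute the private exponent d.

Step 1: n = 43 * 29 = 1247.
Step 2: phi(n) = 42 * 28 = 1176.
Step 3: Find d such that 11 * d = 1 (mod 1176).
Step 4: d = 11^(-1) mod 1176 = 107.
Verification: 11 * 107 = 1177 = 1 * 1176 + 1.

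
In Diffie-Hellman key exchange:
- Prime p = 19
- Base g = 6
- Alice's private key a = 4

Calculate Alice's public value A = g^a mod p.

Step 1: A = g^a mod p = 6^4 mod 19.
  6^1 mod 19 = 6
  6^2 mod 19 = (6 * 6) mod 19 = 17
  6^3 mod 19 = (17 * 6) mod 19 = 7
  6^4 mod 19 = (7 * 6) mod 19 = 4
Result: A = 4.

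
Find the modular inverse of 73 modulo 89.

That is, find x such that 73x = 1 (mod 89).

Step 1: We need x such that 73 * x = 1 (mod 89).
Step 2: Using the extended Euclidean algorithm or trial:
  73 * 50 = 3650 = 41 * 89 + 1.
Step 3: Since 3650 mod 89 = 1, the inverse is x = 50.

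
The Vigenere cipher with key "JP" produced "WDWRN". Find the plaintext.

Step 1: Extend key: JPJPJ
Step 2: Decrypt each letter (c - k) mod 26:
  W(22) - J(9) = (22-9) mod 26 = 13 = N
  D(3) - P(15) = (3-15) mod 26 = 14 = O
  W(22) - J(9) = (22-9) mod 26 = 13 = N
  R(17) - P(15) = (17-15) mod 26 = 2 = C
  N(13) - J(9) = (13-9) mod 26 = 4 = E
Plaintext: NONCE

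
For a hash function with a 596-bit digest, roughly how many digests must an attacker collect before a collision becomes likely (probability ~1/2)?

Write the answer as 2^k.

Step 1: The birthday paradox gives collision probability ~50% after sqrt(2^n) = 2^(n/2) hashes.
Step 2: For 596-bit output: 2^(596/2) = 2^298.
Step 3: Approximately 2^298 hash computations needed.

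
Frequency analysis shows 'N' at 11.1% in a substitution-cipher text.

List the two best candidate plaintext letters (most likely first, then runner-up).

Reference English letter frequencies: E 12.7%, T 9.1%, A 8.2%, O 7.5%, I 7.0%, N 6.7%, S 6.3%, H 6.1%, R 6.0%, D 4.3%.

Step 1: Observed frequency of 'N' is 11.1%.
Step 2: Compute distances to each reference frequency and sort:
  E (12.7%): difference = 1.6% <-- BEST
  T (9.1%): difference = 2.0% <-- RUNNER-UP
  A (8.2%): difference = 2.9%
  O (7.5%): difference = 3.6%
  I (7.0%): difference = 4.1%
Step 3: Most likely is 'E' (12.7%, diff 1.6%); second most likely is 'T' (9.1%, diff 2.0%).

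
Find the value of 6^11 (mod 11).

Step 1: Compute 6^11 mod 11 step by step, reducing modulo 11 at each step.
  6^1 mod 11 = 6
  6^2 mod 11 = (6 * 6) mod 11 = 3
  6^3 mod 11 = (3 * 6) mod 11 = 7
  6^4 mod 11 = (7 * 6) mod 11 = 9
  6^5 mod 11 = (9 * 6) mod 11 = 10
  6^6 mod 11 = (10 * 6) mod 11 = 5
  6^7 mod 11 = (5 * 6) mod 11 = 8
  6^8 mod 11 = (8 * 6) mod 11 = 4
  6^9 mod 11 = (4 * 6) mod 11 = 2
  6^10 mod 11 = (2 * 6) mod 11 = 1
  6^11 mod 11 = (1 * 6) mod 11 = 6
Step 2: Result = 6.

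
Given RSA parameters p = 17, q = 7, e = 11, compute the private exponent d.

Step 1: n = 17 * 7 = 119.
Step 2: phi(n) = 16 * 6 = 96.
Step 3: Find d such that 11 * d = 1 (mod 96).
Step 4: d = 11^(-1) mod 96 = 35.
Verification: 11 * 35 = 385 = 4 * 96 + 1.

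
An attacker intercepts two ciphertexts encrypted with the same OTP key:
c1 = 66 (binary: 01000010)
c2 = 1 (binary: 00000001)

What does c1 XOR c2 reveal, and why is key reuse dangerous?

Step 1: c1 XOR c2 = (m1 XOR k) XOR (m2 XOR k).
Step 2: By XOR associativity/commutativity: = m1 XOR m2 XOR k XOR k = m1 XOR m2.
Step 3: 01000010 XOR 00000001 = 01000011 = 67.
Step 4: The key cancels out! An attacker learns m1 XOR m2 = 67, revealing the relationship between plaintexts.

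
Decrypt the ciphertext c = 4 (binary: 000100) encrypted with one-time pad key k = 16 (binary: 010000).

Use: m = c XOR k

Step 1: XOR ciphertext with key:
  Ciphertext: 000100
  Key:        010000
  XOR:        010100
Step 2: Plaintext = 010100 = 20 in decimal.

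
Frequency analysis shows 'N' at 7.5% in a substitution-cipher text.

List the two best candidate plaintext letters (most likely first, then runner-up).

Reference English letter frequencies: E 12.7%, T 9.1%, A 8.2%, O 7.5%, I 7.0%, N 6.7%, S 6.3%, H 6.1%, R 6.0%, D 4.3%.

Step 1: Observed frequency of 'N' is 7.5%.
Step 2: Compute distances to each reference frequency and sort:
  O (7.5%): difference = 0.0% <-- BEST
  I (7.0%): difference = 0.5% <-- RUNNER-UP
  A (8.2%): difference = 0.7%
  N (6.7%): difference = 0.8%
  S (6.3%): difference = 1.2%
Step 3: Most likely is 'O' (7.5%, diff 0.0%); second most likely is 'I' (7.0%, diff 0.5%).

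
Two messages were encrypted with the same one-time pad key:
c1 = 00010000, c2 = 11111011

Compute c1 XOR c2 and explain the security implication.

Step 1: c1 XOR c2 = (m1 XOR k) XOR (m2 XOR k).
Step 2: By XOR associativity/commutativity: = m1 XOR m2 XOR k XOR k = m1 XOR m2.
Step 3: 00010000 XOR 11111011 = 11101011 = 235.
Step 4: The key cancels out! An attacker learns m1 XOR m2 = 235, revealing the relationship between plaintexts.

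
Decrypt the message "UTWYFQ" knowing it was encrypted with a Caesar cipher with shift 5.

Step 1: Reverse the shift by subtracting 5 from each letter position.
  U (position 20) -> position (20-5) mod 26 = 15 -> P
  T (position 19) -> position (19-5) mod 26 = 14 -> O
  W (position 22) -> position (22-5) mod 26 = 17 -> R
  Y (position 24) -> position (24-5) mod 26 = 19 -> T
  F (position 5) -> position (5-5) mod 26 = 0 -> A
  Q (position 16) -> position (16-5) mod 26 = 11 -> L
Decrypted message: PORTAL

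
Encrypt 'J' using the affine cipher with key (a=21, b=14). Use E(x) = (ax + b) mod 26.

Step 1: Convert 'J' to number: x = 9.
Step 2: E(9) = (21 * 9 + 14) mod 26 = 203 mod 26 = 21.
Step 3: Convert 21 back to letter: V.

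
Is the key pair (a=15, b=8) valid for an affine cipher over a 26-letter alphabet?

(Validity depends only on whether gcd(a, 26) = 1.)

Step 1: Compute gcd(15, 26).
Step 2: gcd(15, 26) = 1.
Since gcd = 1, 15 is coprime with 26, so it is a valid key.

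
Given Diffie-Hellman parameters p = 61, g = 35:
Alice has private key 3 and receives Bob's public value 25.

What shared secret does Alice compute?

Step 1: s = B^a mod p = 25^3 mod 61.
  25^1 mod 61 = 25
  25^2 mod 61 = (25 * 25) mod 61 = 15
  25^3 mod 61 = (15 * 25) mod 61 = 9
Result: shared secret = 9.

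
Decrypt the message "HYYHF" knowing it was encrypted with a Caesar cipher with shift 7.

Step 1: Reverse the shift by subtracting 7 from each letter position.
  H (position 7) -> position (7-7) mod 26 = 0 -> A
  Y (position 24) -> position (24-7) mod 26 = 17 -> R
  Y (position 24) -> position (24-7) mod 26 = 17 -> R
  H (position 7) -> position (7-7) mod 26 = 0 -> A
  F (position 5) -> position (5-7) mod 26 = 24 -> Y
Decrypted message: ARRAY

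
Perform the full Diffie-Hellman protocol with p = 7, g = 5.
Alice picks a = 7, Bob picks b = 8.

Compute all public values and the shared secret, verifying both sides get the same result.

Step 1: A = g^a mod p = 5^7 mod 7 = 5.
Step 2: B = g^b mod p = 5^8 mod 7 = 4.
Step 3: Alice computes s = B^a mod p = 4^7 mod 7 = 4.
Step 4: Bob computes s = A^b mod p = 5^8 mod 7 = 4.
Both sides agree: shared secret = 4.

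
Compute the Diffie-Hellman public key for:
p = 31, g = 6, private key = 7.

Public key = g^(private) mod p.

Step 1: A = g^a mod p = 6^7 mod 31.
  6^1 mod 31 = 6
  6^2 mod 31 = (6 * 6) mod 31 = 5
  6^3 mod 31 = (5 * 6) mod 31 = 30
  6^4 mod 31 = (30 * 6) mod 31 = 25
  6^5 mod 31 = (25 * 6) mod 31 = 26
  6^6 mod 31 = (26 * 6) mod 31 = 1
  6^7 mod 31 = (1 * 6) mod 31 = 6
Result: A = 6.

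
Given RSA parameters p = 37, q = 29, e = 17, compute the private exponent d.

Step 1: n = 37 * 29 = 1073.
Step 2: phi(n) = 36 * 28 = 1008.
Step 3: Find d such that 17 * d = 1 (mod 1008).
Step 4: d = 17^(-1) mod 1008 = 593.
Verification: 17 * 593 = 10081 = 10 * 1008 + 1.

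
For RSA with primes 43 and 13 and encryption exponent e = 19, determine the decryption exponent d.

Step 1: n = 43 * 13 = 559.
Step 2: phi(n) = 42 * 12 = 504.
Step 3: Find d such that 19 * d = 1 (mod 504).
Step 4: d = 19^(-1) mod 504 = 451.
Verification: 19 * 451 = 8569 = 17 * 504 + 1.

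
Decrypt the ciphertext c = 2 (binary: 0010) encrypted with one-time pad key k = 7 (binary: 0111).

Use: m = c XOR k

Step 1: XOR ciphertext with key:
  Ciphertext: 0010
  Key:        0111
  XOR:        0101
Step 2: Plaintext = 0101 = 5 in decimal.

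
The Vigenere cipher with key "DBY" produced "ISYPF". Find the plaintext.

Step 1: Extend key: DBYDB
Step 2: Decrypt each letter (c - k) mod 26:
  I(8) - D(3) = (8-3) mod 26 = 5 = F
  S(18) - B(1) = (18-1) mod 26 = 17 = R
  Y(24) - Y(24) = (24-24) mod 26 = 0 = A
  P(15) - D(3) = (15-3) mod 26 = 12 = M
  F(5) - B(1) = (5-1) mod 26 = 4 = E
Plaintext: FRAME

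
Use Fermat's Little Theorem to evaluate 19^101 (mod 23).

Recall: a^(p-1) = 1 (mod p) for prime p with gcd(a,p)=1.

Step 1: Since 23 is prime, by Fermat's Little Theorem: 19^22 = 1 (mod 23).
Step 2: Reduce exponent: 101 mod 22 = 13.
Step 3: So 19^101 = 19^13 (mod 23).
Step 4: 19^13 mod 23 = 7.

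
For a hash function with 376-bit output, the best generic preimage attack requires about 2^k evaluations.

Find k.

Step 1: The hash has a 376-bit output.
Step 2: Preimage resistance means: given a digest h(x), it should be infeasible to find any input that hashes to it.
With a 376-bit output there are 2^376 possible digests, so a generic brute-force preimage search costs about 2^376 evaluations.
Step 3: Security level = 376 bits.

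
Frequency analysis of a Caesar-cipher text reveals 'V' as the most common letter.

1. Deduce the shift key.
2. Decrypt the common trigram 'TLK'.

Step 1: In English, 'E' is the most frequent letter (12.7%).
Step 2: The most frequent ciphertext letter is 'V' (position 21).
Step 3: Shift = (21 - 4) mod 26 = 17.
Step 4: Decrypt 'TLK' by shifting back 17:
  T -> C
  L -> U
  K -> T
Step 5: 'TLK' decrypts to 'CUT'.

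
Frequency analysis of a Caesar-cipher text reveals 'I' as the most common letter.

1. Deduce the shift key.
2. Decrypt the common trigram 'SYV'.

Step 1: In English, 'E' is the most frequent letter (12.7%).
Step 2: The most frequent ciphertext letter is 'I' (position 8).
Step 3: Shift = (8 - 4) mod 26 = 4.
Step 4: Decrypt 'SYV' by shifting back 4:
  S -> O
  Y -> U
  V -> R
Step 5: 'SYV' decrypts to 'OUR'.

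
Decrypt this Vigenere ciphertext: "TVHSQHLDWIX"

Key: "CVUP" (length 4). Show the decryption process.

Step 1: Key 'CVUP' has length 4. Extended key: CVUPCVUPCVU
Step 2: Decrypt each position:
  T(19) - C(2) = 17 = R
  V(21) - V(21) = 0 = A
  H(7) - U(20) = 13 = N
  S(18) - P(15) = 3 = D
  Q(16) - C(2) = 14 = O
  H(7) - V(21) = 12 = M
  L(11) - U(20) = 17 = R
  D(3) - P(15) = 14 = O
  W(22) - C(2) = 20 = U
  I(8) - V(21) = 13 = N
  X(23) - U(20) = 3 = D
Plaintext: RANDOMROUND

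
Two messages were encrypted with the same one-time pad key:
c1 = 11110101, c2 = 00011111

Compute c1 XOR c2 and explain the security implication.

Step 1: c1 XOR c2 = (m1 XOR k) XOR (m2 XOR k).
Step 2: By XOR associativity/commutativity: = m1 XOR m2 XOR k XOR k = m1 XOR m2.
Step 3: 11110101 XOR 00011111 = 11101010 = 234.
Step 4: The key cancels out! An attacker learns m1 XOR m2 = 234, revealing the relationship between plaintexts.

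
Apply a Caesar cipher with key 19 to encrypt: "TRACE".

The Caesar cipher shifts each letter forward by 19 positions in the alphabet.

Step 1: For each letter, shift forward by 19 positions (mod 26).
  T (position 19) -> position (19+19) mod 26 = 12 -> M
  R (position 17) -> position (17+19) mod 26 = 10 -> K
  A (position 0) -> position (0+19) mod 26 = 19 -> T
  C (position 2) -> position (2+19) mod 26 = 21 -> V
  E (position 4) -> position (4+19) mod 26 = 23 -> X
Result: MKTVX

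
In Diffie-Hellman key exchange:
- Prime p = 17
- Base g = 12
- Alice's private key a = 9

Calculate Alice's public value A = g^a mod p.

Step 1: A = g^a mod p = 12^9 mod 17.
  12^1 mod 17 = 12
  12^2 mod 17 = (12 * 12) mod 17 = 8
  12^3 mod 17 = (8 * 12) mod 17 = 11
  12^4 mod 17 = (11 * 12) mod 17 = 13
  12^5 mod 17 = (13 * 12) mod 17 = 3
  12^6 mod 17 = (3 * 12) mod 17 = 2
  12^7 mod 17 = (2 * 12) mod 17 = 7
  12^8 mod 17 = (7 * 12) mod 17 = 16
  12^9 mod 17 = (16 * 12) mod 17 = 5
Result: A = 5.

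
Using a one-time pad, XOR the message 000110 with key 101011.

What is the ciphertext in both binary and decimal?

Step 1: Write out the XOR operation bit by bit:
  Message: 000110
  Key:     101011
  XOR:     101101
Step 2: Convert to decimal: 101101 = 45.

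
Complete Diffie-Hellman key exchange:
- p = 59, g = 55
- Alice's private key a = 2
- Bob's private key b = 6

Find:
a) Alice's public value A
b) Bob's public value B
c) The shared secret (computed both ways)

Step 1: A = g^a mod p = 55^2 mod 59 = 16.
Step 2: B = g^b mod p = 55^6 mod 59 = 25.
Step 3: Alice computes s = B^a mod p = 25^2 mod 59 = 35.
Step 4: Bob computes s = A^b mod p = 16^6 mod 59 = 35.
Both sides agree: shared secret = 35.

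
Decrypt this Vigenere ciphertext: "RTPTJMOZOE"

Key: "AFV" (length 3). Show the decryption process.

Step 1: Key 'AFV' has length 3. Extended key: AFVAFVAFVA
Step 2: Decrypt each position:
  R(17) - A(0) = 17 = R
  T(19) - F(5) = 14 = O
  P(15) - V(21) = 20 = U
  T(19) - A(0) = 19 = T
  J(9) - F(5) = 4 = E
  M(12) - V(21) = 17 = R
  O(14) - A(0) = 14 = O
  Z(25) - F(5) = 20 = U
  O(14) - V(21) = 19 = T
  E(4) - A(0) = 4 = E
Plaintext: ROUTEROUTE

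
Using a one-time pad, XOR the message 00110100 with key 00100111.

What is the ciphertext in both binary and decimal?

Step 1: Write out the XOR operation bit by bit:
  Message: 00110100
  Key:     00100111
  XOR:     00010011
Step 2: Convert to decimal: 00010011 = 19.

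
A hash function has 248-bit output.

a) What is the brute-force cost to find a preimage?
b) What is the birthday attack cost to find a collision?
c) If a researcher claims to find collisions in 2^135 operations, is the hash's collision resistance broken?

Step 1: Preimage resistance requires brute-force of 2^248 operations.
Step 2: Collision resistance (birthday bound) = 2^(248/2) = 2^124.
Step 3: The claimed attack costs 2^135 operations.
Step 4: Since 2^135 >= 2^124, the claimed attack is no faster than the generic birthday attack, so this does not break collision resistance.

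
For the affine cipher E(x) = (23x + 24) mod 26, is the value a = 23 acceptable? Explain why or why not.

Step 1: Compute gcd(23, 26).
Step 2: gcd(23, 26) = 1.
Since gcd = 1, 23 is coprime with 26, so it is a valid key.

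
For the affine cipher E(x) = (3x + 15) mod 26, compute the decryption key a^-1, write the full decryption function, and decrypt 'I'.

Step 1: Find a^-1, the modular inverse of 3 mod 26.
Step 2: We need 3 * a^-1 = 1 (mod 26).
Step 3: 3 * 9 = 27 = 1 * 26 + 1, so a^-1 = 9.
Step 4: D(y) = 9(y - 15) mod 26.
Step 5: Apply to 'I' (y = 8): D(8) = 9 * (8 - 15) mod 26 = 9 * -7 mod 26 = 15 -> 'P'.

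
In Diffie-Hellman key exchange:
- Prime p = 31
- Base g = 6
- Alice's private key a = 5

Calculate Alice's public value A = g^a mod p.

Step 1: A = g^a mod p = 6^5 mod 31.
  6^1 mod 31 = 6
  6^2 mod 31 = (6 * 6) mod 31 = 5
  6^3 mod 31 = (5 * 6) mod 31 = 30
  6^4 mod 31 = (30 * 6) mod 31 = 25
  6^5 mod 31 = (25 * 6) mod 31 = 26
Result: A = 26.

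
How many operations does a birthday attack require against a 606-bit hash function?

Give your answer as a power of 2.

Step 1: The birthday paradox gives collision probability ~50% after sqrt(2^n) = 2^(n/2) hashes.
Step 2: For 606-bit output: 2^(606/2) = 2^303.
Step 3: Approximately 2^303 hash computations needed.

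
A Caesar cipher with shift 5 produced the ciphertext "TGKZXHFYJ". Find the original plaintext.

Step 1: Reverse the shift by subtracting 5 from each letter position.
  T (position 19) -> position (19-5) mod 26 = 14 -> O
  G (position 6) -> position (6-5) mod 26 = 1 -> B
  K (position 10) -> position (10-5) mod 26 = 5 -> F
  Z (position 25) -> position (25-5) mod 26 = 20 -> U
  X (position 23) -> position (23-5) mod 26 = 18 -> S
  H (position 7) -> position (7-5) mod 26 = 2 -> C
  F (position 5) -> position (5-5) mod 26 = 0 -> A
  Y (position 24) -> position (24-5) mod 26 = 19 -> T
  J (position 9) -> position (9-5) mod 26 = 4 -> E
Decrypted message: OBFUSCATE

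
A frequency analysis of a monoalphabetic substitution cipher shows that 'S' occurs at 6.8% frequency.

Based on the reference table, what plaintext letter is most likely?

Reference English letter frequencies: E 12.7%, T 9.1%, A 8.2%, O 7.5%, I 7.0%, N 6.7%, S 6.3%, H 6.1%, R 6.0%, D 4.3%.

Step 1: The observed frequency is 6.8%.
Step 2: Compare with English frequencies:
  E: 12.7% (difference: 5.9%)
  T: 9.1% (difference: 2.3%)
  A: 8.2% (difference: 1.4%)
  O: 7.5% (difference: 0.7%)
  I: 7.0% (difference: 0.2%)
  N: 6.7% (difference: 0.1%) <-- closest
  S: 6.3% (difference: 0.5%)
  H: 6.1% (difference: 0.7%)
  R: 6.0% (difference: 0.8%)
  D: 4.3% (difference: 2.5%)
Step 3: 'S' most likely represents 'N' (frequency 6.7%).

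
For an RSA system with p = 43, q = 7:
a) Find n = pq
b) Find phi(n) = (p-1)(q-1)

Step 1: n = p * q = 43 * 7 = 301.
Step 2: phi(n) = (p-1)(q-1) = 42 * 6 = 252.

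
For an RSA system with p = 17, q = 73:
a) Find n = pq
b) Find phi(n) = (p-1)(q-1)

Step 1: n = p * q = 17 * 73 = 1241.
Step 2: phi(n) = (p-1)(q-1) = 16 * 72 = 1152.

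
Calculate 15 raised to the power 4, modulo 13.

Step 1: Compute 15^4 mod 13 step by step, reducing modulo 13 at each step.
  15^1 mod 13 = 2
  15^2 mod 13 = (2 * 15) mod 13 = 4
  15^3 mod 13 = (4 * 15) mod 13 = 8
  15^4 mod 13 = (8 * 15) mod 13 = 3
Step 2: Result = 3.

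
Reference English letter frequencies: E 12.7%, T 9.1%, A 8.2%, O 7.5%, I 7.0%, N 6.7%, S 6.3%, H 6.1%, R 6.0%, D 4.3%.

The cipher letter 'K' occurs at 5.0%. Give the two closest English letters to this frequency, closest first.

Step 1: Observed frequency of 'K' is 5.0%.
Step 2: Compute distances to each reference frequency and sort:
  D (4.3%): difference = 0.7% <-- BEST
  R (6.0%): difference = 1.0% <-- RUNNER-UP
  H (6.1%): difference = 1.1%
  S (6.3%): difference = 1.3%
  N (6.7%): difference = 1.7%
Step 3: Most likely is 'D' (4.3%, diff 0.7%); second most likely is 'R' (6.0%, diff 1.0%).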